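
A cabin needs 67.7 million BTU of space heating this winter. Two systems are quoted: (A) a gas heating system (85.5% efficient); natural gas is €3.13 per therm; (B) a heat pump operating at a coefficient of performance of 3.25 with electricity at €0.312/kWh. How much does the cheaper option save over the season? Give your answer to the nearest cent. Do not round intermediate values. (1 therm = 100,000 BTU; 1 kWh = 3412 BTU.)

€573.57

Heat load = 67.7 × 10⁶ BTU = 67,700,000 BTU
Gas: input = 67,700,000 / 0.855 = 79,181,287 BTU = 791.8 therm → 791.8 × €3.13 = €2,478.37
Heat pump: 67,700,000 BTU / 3412 = 19,840 kWh heat; / 3.25 = 6,105 kWh in → × €0.312 = €1,904.81
Difference = |€2,478.37 − €1,904.81| = €573.57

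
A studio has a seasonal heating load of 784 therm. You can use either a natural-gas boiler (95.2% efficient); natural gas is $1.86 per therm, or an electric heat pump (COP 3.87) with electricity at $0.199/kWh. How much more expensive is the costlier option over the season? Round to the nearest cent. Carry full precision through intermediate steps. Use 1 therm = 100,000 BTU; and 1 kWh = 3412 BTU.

$350.22

Heat load = 784 therm × 100,000 = 78,400,000 BTU
Gas: input = 78,400,000 / 0.952 = 82,352,941 BTU = 823.5 therm → 823.5 × $1.86 = $1,531.76
Heat pump: 78,400,000 BTU / 3412 = 22,980 kWh heat; / 3.87 = 5,937 kWh in → × $0.199 = $1,181.54
Difference = |$1,531.76 − $1,181.54| = $350.22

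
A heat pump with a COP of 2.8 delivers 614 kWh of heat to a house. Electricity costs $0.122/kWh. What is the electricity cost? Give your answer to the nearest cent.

$26.75

Electrical input = 614 kWh / 2.8 = 219.3 kWh
Cost = 219.3 × $0.122/kWh = $26.75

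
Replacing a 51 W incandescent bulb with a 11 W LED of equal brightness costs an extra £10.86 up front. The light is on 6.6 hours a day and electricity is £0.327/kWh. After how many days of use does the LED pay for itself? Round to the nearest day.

Power saved = 51 − 11 = 40 W
Daily energy saved = 40 W × 6.6 h = 264 Wh = 0.264 kWh
Daily savings = 0.264 × £0.327 = £0.0863
Payback = £10.86 / £0.0863 per day = 125.8 days

126 days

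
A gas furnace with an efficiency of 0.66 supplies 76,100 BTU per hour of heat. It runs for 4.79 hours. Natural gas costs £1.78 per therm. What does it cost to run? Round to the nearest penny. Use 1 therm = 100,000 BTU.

Heat delivered = 76,100 BTU/h × 4.79 h = 364,519 BTU
Gas input = 364,519 / 0.66 = 552,302 BTU
= 552,302 / 100,000 = 5.523 therm
Cost = 5.523 × £1.78/therm = £9.83

£9.83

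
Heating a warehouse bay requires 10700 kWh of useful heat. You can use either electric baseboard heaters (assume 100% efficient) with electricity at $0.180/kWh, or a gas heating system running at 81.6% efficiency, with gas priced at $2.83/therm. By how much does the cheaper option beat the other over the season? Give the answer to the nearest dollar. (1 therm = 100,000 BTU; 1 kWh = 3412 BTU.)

Heat load = 10700 kWh × 3412 = 36,508,400 BTU
Gas: input = 36,508,400 / 0.816 = 44,740,686 BTU = 447.4 therm → 447.4 × $2.83 = $1,266.16
Electric: 36,508,400 BTU / 3412 = 10,700 kWh → × $0.180 = $1,926.00
Difference = |$1,266.16 − $1,926.00| = $659.84 ≈ $660

$660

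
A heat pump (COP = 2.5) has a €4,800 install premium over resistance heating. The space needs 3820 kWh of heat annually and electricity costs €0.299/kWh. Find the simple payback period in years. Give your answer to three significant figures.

7 years

Resistance: 3820 kWh × €0.299 = €1,142.18/yr
Heat pump: 3820 / 2.5 = 1528 kWh in → × €0.299 = €456.87/yr
Annual savings = €685.31
Payback = €4,800 / €685.31 = 7 years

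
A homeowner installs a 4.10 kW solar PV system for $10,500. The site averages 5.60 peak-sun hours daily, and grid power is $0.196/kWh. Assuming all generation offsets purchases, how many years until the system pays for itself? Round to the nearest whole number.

Daily generation = 4.10 kW × 5.60 h = 22.96 kWh
Annual generation = 22.96 × 365 = 8380.4 kWh
Annual savings = 8380.4 × $0.196 = $1,642.56
Payback = $10,500 / $1,642.56 = 6.39 years

6 years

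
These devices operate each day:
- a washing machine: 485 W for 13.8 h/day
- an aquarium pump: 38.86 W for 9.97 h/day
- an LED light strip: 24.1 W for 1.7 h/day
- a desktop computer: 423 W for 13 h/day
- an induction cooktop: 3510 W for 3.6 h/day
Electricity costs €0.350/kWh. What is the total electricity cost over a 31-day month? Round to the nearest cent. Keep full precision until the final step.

€274.03

washing machine: 485 W × 13.8 h × 31 d = 207,483 Wh = 207.5 kWh
aquarium pump: 38.86 W × 9.97 h × 31 d = 12,010 Wh = 12.01 kWh
LED light strip: 24.1 W × 1.7 h × 31 d = 1,270 Wh = 1.27 kWh
desktop computer: 423 W × 13 h × 31 d = 170,469 Wh = 170.5 kWh
induction cooktop: 3510 W × 3.6 h × 31 d = 391,716 Wh = 391.7 kWh
Total energy = 207.5 + 12.01 + 1.27 + 170.5 + 391.7 = 782.9 kWh
Cost = 782.9 kWh × €0.350 = €274.03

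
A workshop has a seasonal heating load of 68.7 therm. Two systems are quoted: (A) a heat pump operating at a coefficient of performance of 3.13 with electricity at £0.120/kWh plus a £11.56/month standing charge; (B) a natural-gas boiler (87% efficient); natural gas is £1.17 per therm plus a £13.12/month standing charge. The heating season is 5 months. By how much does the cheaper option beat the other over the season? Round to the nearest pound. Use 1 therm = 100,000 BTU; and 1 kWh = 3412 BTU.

Heat load = 68.7 therm × 100,000 = 6,870,000 BTU
Gas: input = 6,870,000 / 0.87 = 7,896,552 BTU = 78.97 therm → 78.97 × £1.17 = £92.39; + 5 × £13.12 standing = £157.99
Heat pump: 6,870,000 BTU / 3412 = 2,013 kWh heat; / 3.13 = 643.3 kWh in → × £0.120 = £77.19; + 5 × £11.56 standing = £134.99
Difference = |£157.99 − £134.99| = £23.00

£23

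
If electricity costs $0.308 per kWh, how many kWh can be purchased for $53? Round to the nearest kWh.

172 kWh

$53 / $0.308 per kWh = 172.1 kWh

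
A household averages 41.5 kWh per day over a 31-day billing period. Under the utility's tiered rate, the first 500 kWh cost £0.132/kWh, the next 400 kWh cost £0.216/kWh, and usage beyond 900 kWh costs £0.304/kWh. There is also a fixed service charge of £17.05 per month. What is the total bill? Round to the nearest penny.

£286.95

Usage = 41.5 kWh/day × 31 days = 1286.5 kWh
First 500 kWh × £0.132 = £66.00
Next 400 kWh × £0.216 = £86.40
Remaining 386.5 kWh × £0.304 = £117.50
Energy charge = £269.90; + service £17.05 = £286.95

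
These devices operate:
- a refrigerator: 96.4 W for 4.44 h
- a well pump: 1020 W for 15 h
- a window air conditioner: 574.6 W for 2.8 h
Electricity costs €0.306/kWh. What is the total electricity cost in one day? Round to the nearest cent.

refrigerator: 96.4 W × 4.44 h = 428 Wh = 0.428 kWh
well pump: 1020 W × 15 h = 15,300 Wh = 15.3 kWh
window air conditioner: 574.6 W × 2.8 h = 1,609 Wh = 1.609 kWh
Total energy = 0.428 + 15.3 + 1.609 = 17.34 kWh
Cost = 17.34 kWh × €0.306 = €5.31

€5.31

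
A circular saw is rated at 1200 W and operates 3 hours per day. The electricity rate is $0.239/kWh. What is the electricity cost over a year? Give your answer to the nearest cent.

$314.05

Energy = 1200 W × 3 h/day × 365 days = 1,314,000 Wh = 1,314 kWh
Cost = 1,314 kWh × $0.239/kWh = $314.05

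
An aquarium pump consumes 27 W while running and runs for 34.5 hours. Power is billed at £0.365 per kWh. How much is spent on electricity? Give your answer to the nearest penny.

Energy = 27 W × 34.5 h = 932 Wh = 0.9315 kWh
Cost = 0.9315 kWh × £0.365/kWh = £0.34

£0.34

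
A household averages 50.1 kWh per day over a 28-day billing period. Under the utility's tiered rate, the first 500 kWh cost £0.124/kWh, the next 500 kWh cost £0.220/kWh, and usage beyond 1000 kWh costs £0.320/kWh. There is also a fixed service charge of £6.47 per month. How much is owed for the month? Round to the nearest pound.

£307

Usage = 50.1 kWh/day × 28 days = 1402.8 kWh
First 500 kWh × £0.124 = £62.00
Next 500 kWh × £0.220 = £110.00
Remaining 402.8 kWh × £0.320 = £128.90
Energy charge = £300.90; + service £6.47 = £307.37 ≈ £307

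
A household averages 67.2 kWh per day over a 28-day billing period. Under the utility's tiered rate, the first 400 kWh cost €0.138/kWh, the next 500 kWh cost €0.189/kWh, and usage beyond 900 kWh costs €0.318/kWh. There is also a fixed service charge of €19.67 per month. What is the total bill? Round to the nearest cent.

Usage = 67.2 kWh/day × 28 days = 1881.6 kWh
First 400 kWh × €0.138 = €55.20
Next 500 kWh × €0.189 = €94.50
Remaining 981.6 kWh × €0.318 = €312.15
Energy charge = €461.85; + service €19.67 = €481.52

€481.52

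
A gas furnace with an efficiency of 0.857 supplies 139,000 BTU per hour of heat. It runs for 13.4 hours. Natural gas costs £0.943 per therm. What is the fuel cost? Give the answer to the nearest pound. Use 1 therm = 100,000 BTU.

Heat delivered = 139,000 BTU/h × 13.4 h = 1,862,600 BTU
Gas input = 1,862,600 / 0.857 = 2,173,396 BTU
= 2,173,396 / 100,000 = 21.73 therm
Cost = 21.73 × £0.943/therm = £20.50 ≈ £20

£20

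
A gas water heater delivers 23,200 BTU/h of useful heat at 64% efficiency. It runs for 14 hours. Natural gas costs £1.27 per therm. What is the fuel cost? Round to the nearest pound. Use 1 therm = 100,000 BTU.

£6

Heat delivered = 23,200 BTU/h × 14 h = 324,800 BTU
Gas input = 324,800 / 0.64 = 507,500 BTU
= 507,500 / 100,000 = 5.075 therm
Cost = 5.075 × £1.27/therm = £6.45 ≈ £6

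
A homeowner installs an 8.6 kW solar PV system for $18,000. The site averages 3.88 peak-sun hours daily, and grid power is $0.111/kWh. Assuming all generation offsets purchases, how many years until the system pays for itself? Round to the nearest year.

13 years

Daily generation = 8.6 kW × 3.88 h = 33.37 kWh
Annual generation = 33.37 × 365 = 12179 kWh
Annual savings = 12179 × $0.111 = $1,351.90
Payback = $18,000 / $1,351.90 = 13.3 years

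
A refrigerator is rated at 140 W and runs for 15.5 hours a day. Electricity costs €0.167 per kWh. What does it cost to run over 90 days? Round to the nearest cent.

Energy = 140 W × 15.5 h/day × 90 days = 195,300 Wh = 195.3 kWh
Cost = 195.3 kWh × €0.167/kWh = €32.62

€32.62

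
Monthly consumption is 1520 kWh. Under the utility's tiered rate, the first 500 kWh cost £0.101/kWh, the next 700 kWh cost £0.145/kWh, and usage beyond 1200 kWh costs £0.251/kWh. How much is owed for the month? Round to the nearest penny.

£232.32

First 500 kWh × £0.101 = £50.50
Next 700 kWh × £0.145 = £101.50
Remaining 320 kWh × £0.251 = £80.32
Total = £232.32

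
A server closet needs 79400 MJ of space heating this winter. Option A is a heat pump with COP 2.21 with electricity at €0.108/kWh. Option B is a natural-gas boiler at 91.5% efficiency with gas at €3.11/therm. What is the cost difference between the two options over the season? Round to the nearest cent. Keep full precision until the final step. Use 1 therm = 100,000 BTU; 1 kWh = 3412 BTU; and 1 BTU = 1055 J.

Heat load = 79400 MJ = 79,400,000,000 J / 1055 = 75,260,664 BTU
Gas: input = 75,260,664 / 0.915 = 82,252,091 BTU = 822.5 therm → 822.5 × €3.11 = €2,558.04
Heat pump: 75,260,664 BTU / 3412 = 22,060 kWh heat; / 2.21 = 9,981 kWh in → × €0.108 = €1,077.93
Difference = |€2,558.04 − €1,077.93| = €1,480.11

€1480.11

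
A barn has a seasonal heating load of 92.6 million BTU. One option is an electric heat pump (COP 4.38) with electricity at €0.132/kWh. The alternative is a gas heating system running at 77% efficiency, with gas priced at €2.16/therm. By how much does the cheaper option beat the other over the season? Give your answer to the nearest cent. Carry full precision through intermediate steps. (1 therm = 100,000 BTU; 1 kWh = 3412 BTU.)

€1779.71

Heat load = 92.6 × 10⁶ BTU = 92,600,000 BTU
Gas: input = 92,600,000 / 0.77 = 120,259,740 BTU = 1,203 therm → 1,203 × €2.16 = €2,597.61
Heat pump: 92,600,000 BTU / 3412 = 27,140 kWh heat; / 4.38 = 6,196 kWh in → × €0.132 = €817.90
Difference = |€2,597.61 − €817.90| = €1,779.71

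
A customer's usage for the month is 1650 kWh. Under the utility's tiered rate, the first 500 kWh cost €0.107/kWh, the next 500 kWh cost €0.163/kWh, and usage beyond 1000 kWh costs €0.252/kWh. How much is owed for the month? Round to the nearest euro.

First 500 kWh × €0.107 = €53.50
Next 500 kWh × €0.163 = €81.50
Remaining 650 kWh × €0.252 = €163.80
Total = €298.80 ≈ €299

€299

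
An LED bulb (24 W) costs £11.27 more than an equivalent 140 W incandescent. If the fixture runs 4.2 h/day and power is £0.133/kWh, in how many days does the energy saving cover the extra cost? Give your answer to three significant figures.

174 days

Power saved = 140 − 24 = 116 W
Daily energy saved = 116 W × 4.2 h = 487.2 Wh = 0.4872 kWh
Daily savings = 0.4872 × £0.133 = £0.0648
Payback = £11.27 / £0.0648 per day = 173.9 days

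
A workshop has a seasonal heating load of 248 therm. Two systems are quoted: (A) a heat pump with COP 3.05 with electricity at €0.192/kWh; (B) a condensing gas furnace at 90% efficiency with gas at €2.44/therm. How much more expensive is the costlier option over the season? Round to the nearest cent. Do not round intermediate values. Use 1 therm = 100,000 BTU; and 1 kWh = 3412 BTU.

€214.80

Heat load = 248 therm × 100,000 = 24,800,000 BTU
Gas: input = 24,800,000 / 0.90 = 27,555,556 BTU = 275.6 therm → 275.6 × €2.44 = €672.36
Heat pump: 24,800,000 BTU / 3412 = 7,268 kWh heat; / 3.05 = 2,383 kWh in → × €0.192 = €457.56
Difference = |€672.36 − €457.56| = €214.80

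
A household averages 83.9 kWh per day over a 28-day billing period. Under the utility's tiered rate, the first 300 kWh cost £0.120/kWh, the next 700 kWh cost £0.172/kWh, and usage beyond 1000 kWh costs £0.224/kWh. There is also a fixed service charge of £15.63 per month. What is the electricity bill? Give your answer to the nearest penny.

Usage = 83.9 kWh/day × 28 days = 2349.2 kWh
First 300 kWh × £0.120 = £36.00
Next 700 kWh × £0.172 = £120.40
Remaining 1349.2 kWh × £0.224 = £302.22
Energy charge = £458.62; + service £15.63 = £474.25

£474.25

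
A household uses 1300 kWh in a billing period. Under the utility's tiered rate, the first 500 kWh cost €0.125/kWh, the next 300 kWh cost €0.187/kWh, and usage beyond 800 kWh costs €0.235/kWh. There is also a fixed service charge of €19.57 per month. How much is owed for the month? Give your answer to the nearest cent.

First 500 kWh × €0.125 = €62.50
Next 300 kWh × €0.187 = €56.10
Remaining 500 kWh × €0.235 = €117.50
Energy charge = €236.10; + service €19.57 = €255.67

€255.67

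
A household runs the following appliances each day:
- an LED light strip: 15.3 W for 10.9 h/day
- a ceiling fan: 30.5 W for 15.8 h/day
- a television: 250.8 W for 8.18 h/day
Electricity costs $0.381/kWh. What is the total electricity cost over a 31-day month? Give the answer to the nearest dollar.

$32

LED light strip: 15.3 W × 10.9 h × 31 d = 5,170 Wh = 5.17 kWh
ceiling fan: 30.5 W × 15.8 h × 31 d = 14,939 Wh = 14.94 kWh
television: 250.8 W × 8.18 h × 31 d = 63,598 Wh = 63.6 kWh
Total energy = 5.17 + 14.94 + 63.6 = 83.71 kWh
Cost = 83.71 kWh × $0.381 = $31.89 ≈ $32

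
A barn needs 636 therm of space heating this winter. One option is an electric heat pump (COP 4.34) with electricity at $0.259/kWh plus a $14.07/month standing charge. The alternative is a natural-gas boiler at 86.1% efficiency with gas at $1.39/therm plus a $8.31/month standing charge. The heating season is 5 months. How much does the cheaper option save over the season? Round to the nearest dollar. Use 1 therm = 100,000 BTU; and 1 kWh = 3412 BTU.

$114

Heat load = 636 therm × 100,000 = 63,600,000 BTU
Gas: input = 63,600,000 / 0.861 = 73,867,596 BTU = 738.7 therm → 738.7 × $1.39 = $1,026.76; + 5 × $8.31 standing = $1,068.31
Heat pump: 63,600,000 BTU / 3412 = 18,640 kWh heat; / 4.34 = 4,295 kWh in → × $0.259 = $1,112.39; + 5 × $14.07 standing = $1,182.74
Difference = |$1,068.31 − $1,182.74| = $114.43 ≈ $114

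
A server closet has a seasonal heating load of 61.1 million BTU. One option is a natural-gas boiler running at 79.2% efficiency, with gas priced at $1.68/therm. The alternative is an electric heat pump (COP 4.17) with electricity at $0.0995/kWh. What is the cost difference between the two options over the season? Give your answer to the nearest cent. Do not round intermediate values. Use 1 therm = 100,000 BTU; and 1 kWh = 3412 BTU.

$868.77

Heat load = 61.1 × 10⁶ BTU = 61,100,000 BTU
Gas: input = 61,100,000 / 0.792 = 77,146,465 BTU = 771.5 therm → 771.5 × $1.68 = $1,296.06
Heat pump: 61,100,000 BTU / 3412 = 17,910 kWh heat; / 4.17 = 4,294 kWh in → × $0.0995 = $427.29
Difference = |$1,296.06 − $427.29| = $868.77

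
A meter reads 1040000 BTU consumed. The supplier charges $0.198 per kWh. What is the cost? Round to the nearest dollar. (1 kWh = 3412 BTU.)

1040000 BTU × (0.00029308 kWh/BTU) = 304.8 kWh
Cost = 304.8 kWh × $0.198/kWh = $60.35 ≈ $60

$60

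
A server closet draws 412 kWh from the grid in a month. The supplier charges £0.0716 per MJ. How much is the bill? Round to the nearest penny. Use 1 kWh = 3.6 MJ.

412 kWh × (3.6 MJ/kWh) = 1,483 MJ
Cost = 1,483 MJ × £0.0716/MJ = £106.20

£106.20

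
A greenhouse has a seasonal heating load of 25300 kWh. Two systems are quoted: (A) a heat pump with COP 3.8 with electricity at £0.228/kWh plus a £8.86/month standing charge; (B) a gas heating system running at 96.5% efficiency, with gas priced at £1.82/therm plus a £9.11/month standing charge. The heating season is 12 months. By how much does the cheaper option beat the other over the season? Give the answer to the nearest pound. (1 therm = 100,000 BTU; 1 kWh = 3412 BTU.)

Heat load = 25300 kWh × 3412 = 86,323,600 BTU
Gas: input = 86,323,600 / 0.965 = 89,454,508 BTU = 894.5 therm → 894.5 × £1.82 = £1,628.07; + 12 × £9.11 standing = £1,737.39
Heat pump: 86,323,600 BTU / 3412 = 25,300 kWh heat; / 3.8 = 6,658 kWh in → × £0.228 = £1,518.00; + 12 × £8.86 standing = £1,624.32
Difference = |£1,737.39 − £1,624.32| = £113.07 ≈ £113

£113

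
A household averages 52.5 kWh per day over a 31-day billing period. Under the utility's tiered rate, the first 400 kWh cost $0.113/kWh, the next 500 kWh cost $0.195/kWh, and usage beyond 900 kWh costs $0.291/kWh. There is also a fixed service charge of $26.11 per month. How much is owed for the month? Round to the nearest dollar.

$381

Usage = 52.5 kWh/day × 31 days = 1627.5 kWh
First 400 kWh × $0.113 = $45.20
Next 500 kWh × $0.195 = $97.50
Remaining 727.5 kWh × $0.291 = $211.70
Energy charge = $354.40; + service $26.11 = $380.51 ≈ $381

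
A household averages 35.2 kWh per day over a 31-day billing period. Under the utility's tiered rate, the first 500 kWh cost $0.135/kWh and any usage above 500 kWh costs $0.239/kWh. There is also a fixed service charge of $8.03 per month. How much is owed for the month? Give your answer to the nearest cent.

Usage = 35.2 kWh/day × 31 days = 1091.2 kWh
First 500 kWh × $0.135 = $67.50
Remaining 591.2 kWh × $0.239 = $141.30
Energy charge = $208.80; + service $8.03 = $216.83

$216.83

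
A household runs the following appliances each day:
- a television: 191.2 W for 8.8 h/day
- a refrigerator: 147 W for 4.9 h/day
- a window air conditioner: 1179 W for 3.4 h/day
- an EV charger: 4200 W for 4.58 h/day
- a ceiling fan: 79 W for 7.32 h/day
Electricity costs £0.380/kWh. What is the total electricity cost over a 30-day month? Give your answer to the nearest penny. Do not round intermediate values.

television: 191.2 W × 8.8 h × 30 d = 50,477 Wh = 50.48 kWh
refrigerator: 147 W × 4.9 h × 30 d = 21,609 Wh = 21.61 kWh
window air conditioner: 1179 W × 3.4 h × 30 d = 120,258 Wh = 120.3 kWh
EV charger: 4200 W × 4.58 h × 30 d = 577,080 Wh = 577.1 kWh
ceiling fan: 79 W × 7.32 h × 30 d = 17,348 Wh = 17.35 kWh
Total energy = 50.48 + 21.61 + 120.3 + 577.1 + 17.35 = 786.8 kWh
Cost = 786.8 kWh × £0.380 = £298.97

£298.97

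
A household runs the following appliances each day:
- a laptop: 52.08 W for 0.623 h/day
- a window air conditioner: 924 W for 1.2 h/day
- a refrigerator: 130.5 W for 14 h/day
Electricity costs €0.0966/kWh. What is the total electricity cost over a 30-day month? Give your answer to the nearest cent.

€8.60

laptop: 52.08 W × 0.623 h × 30 d = 973 Wh = 0.9734 kWh
window air conditioner: 924 W × 1.2 h × 30 d = 33,264 Wh = 33.26 kWh
refrigerator: 130.5 W × 14 h × 30 d = 54,810 Wh = 54.81 kWh
Total energy = 0.9734 + 33.26 + 54.81 = 89.05 kWh
Cost = 89.05 kWh × €0.0966 = €8.60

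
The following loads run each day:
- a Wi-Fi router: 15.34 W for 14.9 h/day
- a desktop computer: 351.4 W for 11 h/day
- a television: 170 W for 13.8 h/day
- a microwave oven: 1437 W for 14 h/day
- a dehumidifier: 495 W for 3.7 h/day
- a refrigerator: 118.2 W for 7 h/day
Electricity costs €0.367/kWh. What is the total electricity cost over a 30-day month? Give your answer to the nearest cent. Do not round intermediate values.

€321.68

Wi-Fi router: 15.34 W × 14.9 h × 30 d = 6,857 Wh = 6.857 kWh
desktop computer: 351.4 W × 11 h × 30 d = 115,962 Wh = 116 kWh
television: 170 W × 13.8 h × 30 d = 70,380 Wh = 70.38 kWh
microwave oven: 1437 W × 14 h × 30 d = 603,540 Wh = 603.5 kWh
dehumidifier: 495 W × 3.7 h × 30 d = 54,945 Wh = 54.95 kWh
refrigerator: 118.2 W × 7 h × 30 d = 24,822 Wh = 24.82 kWh
Total energy = 6.857 + 116 + 70.38 + 603.5 + 54.95 + 24.82 = 876.5 kWh
Cost = 876.5 kWh × €0.367 = €321.68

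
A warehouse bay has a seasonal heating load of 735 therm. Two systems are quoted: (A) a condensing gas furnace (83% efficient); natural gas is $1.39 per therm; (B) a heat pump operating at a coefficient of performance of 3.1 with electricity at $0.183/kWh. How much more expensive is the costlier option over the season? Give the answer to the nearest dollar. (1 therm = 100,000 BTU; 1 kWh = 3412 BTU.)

$41

Heat load = 735 therm × 100,000 = 73,500,000 BTU
Gas: input = 73,500,000 / 0.830 = 88,554,217 BTU = 885.5 therm → 885.5 × $1.39 = $1,230.90
Heat pump: 73,500,000 BTU / 3412 = 21,540 kWh heat; / 3.1 = 6,949 kWh in → × $0.183 = $1,271.65
Difference = |$1,230.90 − $1,271.65| = $40.75 ≈ $41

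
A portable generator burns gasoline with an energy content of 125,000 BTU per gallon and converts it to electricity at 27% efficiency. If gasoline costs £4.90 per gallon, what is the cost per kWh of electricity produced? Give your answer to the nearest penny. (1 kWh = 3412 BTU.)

Electrical output per gallon = 125,000 BTU × 0.27 / 3412 BTU/kWh = 9.892 kWh
Cost per kWh = £4.90 / 9.892 kWh = £0.495

£0.50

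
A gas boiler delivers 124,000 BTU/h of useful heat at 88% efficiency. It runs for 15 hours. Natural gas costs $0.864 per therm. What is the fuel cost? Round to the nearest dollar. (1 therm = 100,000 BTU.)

$18

Heat delivered = 124,000 BTU/h × 15 h = 1,860,000 BTU
Gas input = 1,860,000 / 0.88 = 2,113,636 BTU
= 2,113,636 / 100,000 = 21.14 therm
Cost = 21.14 × $0.864/therm = $18.26 ≈ $18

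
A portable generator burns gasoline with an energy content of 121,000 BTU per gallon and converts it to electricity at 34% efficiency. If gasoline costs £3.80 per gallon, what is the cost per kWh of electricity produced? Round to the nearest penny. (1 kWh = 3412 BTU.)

Electrical output per gallon = 121,000 BTU × 0.34 / 3412 BTU/kWh = 12.06 kWh
Cost per kWh = £3.80 / 12.06 kWh = £0.315

£0.32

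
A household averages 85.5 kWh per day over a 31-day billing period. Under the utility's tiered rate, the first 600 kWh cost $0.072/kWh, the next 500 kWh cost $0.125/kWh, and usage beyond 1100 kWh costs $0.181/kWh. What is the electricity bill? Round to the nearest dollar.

Usage = 85.5 kWh/day × 31 days = 2650.5 kWh
First 600 kWh × $0.072 = $43.20
Next 500 kWh × $0.125 = $62.50
Remaining 1550.5 kWh × $0.181 = $280.64
Total = $386.34 ≈ $386

$386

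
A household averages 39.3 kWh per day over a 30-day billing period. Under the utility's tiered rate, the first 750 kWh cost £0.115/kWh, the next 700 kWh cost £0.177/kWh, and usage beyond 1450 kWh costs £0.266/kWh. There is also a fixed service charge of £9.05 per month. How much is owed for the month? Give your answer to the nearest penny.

Usage = 39.3 kWh/day × 30 days = 1179 kWh
First 750 kWh × £0.115 = £86.25
Next 429 kWh × £0.177 = £75.93
Remaining tier: 0 kWh (not reached)
Energy charge = £162.18; + service £9.05 = £171.23

£171.23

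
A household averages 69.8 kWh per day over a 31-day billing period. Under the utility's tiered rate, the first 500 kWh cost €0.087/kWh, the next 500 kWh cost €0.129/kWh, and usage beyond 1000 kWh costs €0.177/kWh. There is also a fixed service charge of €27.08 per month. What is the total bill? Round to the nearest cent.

€341.07

Usage = 69.8 kWh/day × 31 days = 2163.8 kWh
First 500 kWh × €0.087 = €43.50
Next 500 kWh × €0.129 = €64.50
Remaining 1163.8 kWh × €0.177 = €205.99
Energy charge = €313.99; + service €27.08 = €341.07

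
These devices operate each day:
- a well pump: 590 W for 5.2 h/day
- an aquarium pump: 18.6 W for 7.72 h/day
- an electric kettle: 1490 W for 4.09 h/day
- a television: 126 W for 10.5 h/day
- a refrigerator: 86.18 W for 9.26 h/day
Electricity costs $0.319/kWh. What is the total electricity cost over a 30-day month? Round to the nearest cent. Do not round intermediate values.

well pump: 590 W × 5.2 h × 30 d = 92,040 Wh = 92.04 kWh
aquarium pump: 18.6 W × 7.72 h × 30 d = 4,308 Wh = 4.308 kWh
electric kettle: 1490 W × 4.09 h × 30 d = 182,823 Wh = 182.8 kWh
television: 126 W × 10.5 h × 30 d = 39,690 Wh = 39.69 kWh
refrigerator: 86.18 W × 9.26 h × 30 d = 23,941 Wh = 23.94 kWh
Total energy = 92.04 + 4.308 + 182.8 + 39.69 + 23.94 = 342.8 kWh
Cost = 342.8 kWh × $0.319 = $109.35

$109.35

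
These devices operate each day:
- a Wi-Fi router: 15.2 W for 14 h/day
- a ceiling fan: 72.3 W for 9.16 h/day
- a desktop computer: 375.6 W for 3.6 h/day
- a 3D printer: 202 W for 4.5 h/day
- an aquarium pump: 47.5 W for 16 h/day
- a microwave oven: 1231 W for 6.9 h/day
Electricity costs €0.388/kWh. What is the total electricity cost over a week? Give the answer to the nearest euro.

€34

Wi-Fi router: 15.2 W × 14 h × 7 d = 1,490 Wh = 1.49 kWh
ceiling fan: 72.3 W × 9.16 h × 7 d = 4,636 Wh = 4.636 kWh
desktop computer: 375.6 W × 3.6 h × 7 d = 9,465 Wh = 9.465 kWh
3D printer: 202 W × 4.5 h × 7 d = 6,363 Wh = 6.363 kWh
aquarium pump: 47.5 W × 16 h × 7 d = 5,320 Wh = 5.32 kWh
microwave oven: 1231 W × 6.9 h × 7 d = 59,457 Wh = 59.46 kWh
Total energy = 1.49 + 4.636 + 9.465 + 6.363 + 5.32 + 59.46 = 86.73 kWh
Cost = 86.73 kWh × €0.388 = €33.65 ≈ €34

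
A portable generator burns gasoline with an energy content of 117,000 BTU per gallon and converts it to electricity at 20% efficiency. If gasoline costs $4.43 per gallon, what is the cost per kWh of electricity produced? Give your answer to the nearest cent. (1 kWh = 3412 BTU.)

Electrical output per gallon = 117,000 BTU × 0.20 / 3412 BTU/kWh = 6.858 kWh
Cost per kWh = $4.43 / 6.858 kWh = $0.646

$0.65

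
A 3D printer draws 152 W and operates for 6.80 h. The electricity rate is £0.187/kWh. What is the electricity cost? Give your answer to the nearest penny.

£0.19

Energy = 152 W × 6.80 h = 1,034 Wh = 1.034 kWh
Cost = 1.034 kWh × £0.187/kWh = £0.19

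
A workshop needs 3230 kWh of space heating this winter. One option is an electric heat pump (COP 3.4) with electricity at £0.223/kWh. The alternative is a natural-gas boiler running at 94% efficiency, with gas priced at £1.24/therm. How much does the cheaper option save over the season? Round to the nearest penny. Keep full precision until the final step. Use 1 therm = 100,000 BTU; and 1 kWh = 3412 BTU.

£66.47

Heat load = 3230 kWh × 3412 = 11,020,760 BTU
Gas: input = 11,020,760 / 0.94 = 11,724,213 BTU = 117.2 therm → 117.2 × £1.24 = £145.38
Heat pump: 11,020,760 BTU / 3412 = 3,230 kWh heat; / 3.4 = 950 kWh in → × £0.223 = £211.85
Difference = |£145.38 − £211.85| = £66.47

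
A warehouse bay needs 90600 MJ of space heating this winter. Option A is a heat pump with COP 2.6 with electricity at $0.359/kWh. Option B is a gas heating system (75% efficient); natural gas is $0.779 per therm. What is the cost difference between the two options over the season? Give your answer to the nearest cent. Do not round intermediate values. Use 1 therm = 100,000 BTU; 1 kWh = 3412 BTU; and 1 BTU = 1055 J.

$2583.29

Heat load = 90600 MJ = 90,600,000,000 J / 1055 = 85,876,777 BTU
Gas: input = 85,876,777 / 0.75 = 114,502,370 BTU = 1,145 therm → 1,145 × $0.779 = $891.97
Heat pump: 85,876,777 BTU / 3412 = 25,170 kWh heat; / 2.6 = 9,680 kWh in → × $0.359 = $3,475.26
Difference = |$891.97 − $3,475.26| = $2,583.29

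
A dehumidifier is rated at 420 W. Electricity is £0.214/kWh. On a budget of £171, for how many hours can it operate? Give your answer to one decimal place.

Energy budget = £171 / £0.214 per kWh = 799.1 kWh = 799,065 Wh
Runtime = 799,065 Wh / 420 W = 1,903 h

1902.5 h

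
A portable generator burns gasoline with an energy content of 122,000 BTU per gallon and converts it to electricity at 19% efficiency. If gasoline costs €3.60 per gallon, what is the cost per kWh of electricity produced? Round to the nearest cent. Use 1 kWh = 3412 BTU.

Electrical output per gallon = 122,000 BTU × 0.19 / 3412 BTU/kWh = 6.794 kWh
Cost per kWh = €3.60 / 6.794 kWh = €0.530

€0.53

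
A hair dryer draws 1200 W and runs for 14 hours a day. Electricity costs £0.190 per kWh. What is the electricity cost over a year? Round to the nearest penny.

Energy = 1200 W × 14 h/day × 365 days = 6,132,000 Wh = 6,132 kWh
Cost = 6,132 kWh × £0.190/kWh = £1,165.08

£1165.08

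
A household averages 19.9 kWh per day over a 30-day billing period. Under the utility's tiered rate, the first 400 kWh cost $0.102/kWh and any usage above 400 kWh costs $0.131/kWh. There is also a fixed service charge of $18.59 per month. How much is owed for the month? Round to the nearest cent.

$85.20

Usage = 19.9 kWh/day × 30 days = 597 kWh
First 400 kWh × $0.102 = $40.80
Remaining 197 kWh × $0.131 = $25.81
Energy charge = $66.61; + service $18.59 = $85.20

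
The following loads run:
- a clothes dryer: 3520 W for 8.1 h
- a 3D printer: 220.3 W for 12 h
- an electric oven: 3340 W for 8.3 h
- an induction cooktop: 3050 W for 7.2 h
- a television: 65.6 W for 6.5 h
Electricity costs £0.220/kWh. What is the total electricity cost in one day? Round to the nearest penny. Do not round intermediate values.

£17.88

clothes dryer: 3520 W × 8.1 h = 28,512 Wh = 28.51 kWh
3D printer: 220.3 W × 12 h = 2,644 Wh = 2.644 kWh
electric oven: 3340 W × 8.3 h = 27,722 Wh = 27.72 kWh
induction cooktop: 3050 W × 7.2 h = 21,960 Wh = 21.96 kWh
television: 65.6 W × 6.5 h = 426 Wh = 0.4264 kWh
Total energy = 28.51 + 2.644 + 27.72 + 21.96 + 0.4264 = 81.26 kWh
Cost = 81.26 kWh × £0.220 = £17.88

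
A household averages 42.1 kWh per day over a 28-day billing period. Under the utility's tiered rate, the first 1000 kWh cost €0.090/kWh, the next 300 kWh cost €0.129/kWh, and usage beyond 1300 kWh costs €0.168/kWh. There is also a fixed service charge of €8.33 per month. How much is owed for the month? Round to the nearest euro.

Usage = 42.1 kWh/day × 28 days = 1178.8 kWh
First 1000 kWh × €0.090 = €90.00
Next 178.8 kWh × €0.129 = €23.07
Remaining tier: 0 kWh (not reached)
Energy charge = €113.07; + service €8.33 = €121.40 ≈ €121

€121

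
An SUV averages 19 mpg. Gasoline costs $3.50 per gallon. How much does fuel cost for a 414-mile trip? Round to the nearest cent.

$76.26

Fuel = 414 mi / 19 mpg = 21.79 gal
Cost = 21.79 gal × $3.50/gal = $76.26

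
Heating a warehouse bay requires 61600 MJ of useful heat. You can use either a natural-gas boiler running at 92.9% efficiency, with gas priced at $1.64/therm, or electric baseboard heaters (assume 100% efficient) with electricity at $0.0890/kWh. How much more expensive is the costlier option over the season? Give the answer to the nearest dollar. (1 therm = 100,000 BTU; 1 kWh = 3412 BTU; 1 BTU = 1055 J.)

Heat load = 61600 MJ = 61,600,000,000 J / 1055 = 58,388,626 BTU
Gas: input = 58,388,626 / 0.929 = 62,851,050 BTU = 628.5 therm → 628.5 × $1.64 = $1,030.76
Electric: 58,388,626 BTU / 3412 = 17,110 kWh → × $0.0890 = $1,523.03
Difference = |$1,030.76 − $1,523.03| = $492.28 ≈ $492

$492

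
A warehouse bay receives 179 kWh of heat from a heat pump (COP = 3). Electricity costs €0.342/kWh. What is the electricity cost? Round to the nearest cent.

Electrical input = 179 kWh / 3 = 59.67 kWh
Cost = 59.67 × €0.342/kWh = €20.41

€20.41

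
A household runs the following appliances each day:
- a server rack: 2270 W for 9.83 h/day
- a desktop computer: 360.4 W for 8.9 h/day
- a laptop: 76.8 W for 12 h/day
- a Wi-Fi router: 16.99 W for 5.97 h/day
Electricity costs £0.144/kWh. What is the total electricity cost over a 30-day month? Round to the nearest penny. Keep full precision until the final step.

server rack: 2270 W × 9.83 h × 30 d = 669,423 Wh = 669.4 kWh
desktop computer: 360.4 W × 8.9 h × 30 d = 96,227 Wh = 96.23 kWh
laptop: 76.8 W × 12 h × 30 d = 27,648 Wh = 27.65 kWh
Wi-Fi router: 16.99 W × 5.97 h × 30 d = 3,043 Wh = 3.043 kWh
Total energy = 669.4 + 96.23 + 27.65 + 3.043 = 796.3 kWh
Cost = 796.3 kWh × £0.144 = £114.67

£114.67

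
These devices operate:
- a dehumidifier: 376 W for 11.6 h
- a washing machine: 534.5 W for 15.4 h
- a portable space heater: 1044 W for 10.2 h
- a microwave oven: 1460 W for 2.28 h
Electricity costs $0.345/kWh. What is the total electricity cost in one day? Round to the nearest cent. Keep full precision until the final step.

dehumidifier: 376 W × 11.6 h = 4,362 Wh = 4.362 kWh
washing machine: 534.5 W × 15.4 h = 8,231 Wh = 8.231 kWh
portable space heater: 1044 W × 10.2 h = 10,649 Wh = 10.65 kWh
microwave oven: 1460 W × 2.28 h = 3,329 Wh = 3.329 kWh
Total energy = 4.362 + 8.231 + 10.65 + 3.329 = 26.57 kWh
Cost = 26.57 kWh × $0.345 = $9.17

$9.17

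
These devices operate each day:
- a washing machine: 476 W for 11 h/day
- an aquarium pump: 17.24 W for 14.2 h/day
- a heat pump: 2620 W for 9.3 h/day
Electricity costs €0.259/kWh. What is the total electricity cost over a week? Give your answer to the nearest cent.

washing machine: 476 W × 11 h × 7 d = 36,652 Wh = 36.65 kWh
aquarium pump: 17.24 W × 14.2 h × 7 d = 1,714 Wh = 1.714 kWh
heat pump: 2620 W × 9.3 h × 7 d = 170,562 Wh = 170.6 kWh
Total energy = 36.65 + 1.714 + 170.6 = 208.9 kWh
Cost = 208.9 kWh × €0.259 = €54.11

€54.11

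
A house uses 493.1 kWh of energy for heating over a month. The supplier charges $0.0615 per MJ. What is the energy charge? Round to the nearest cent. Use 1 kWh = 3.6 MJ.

$109.17

493.1 kWh × (3.6 MJ/kWh) = 1,775 MJ
Cost = 1,775 MJ × $0.0615/MJ = $109.17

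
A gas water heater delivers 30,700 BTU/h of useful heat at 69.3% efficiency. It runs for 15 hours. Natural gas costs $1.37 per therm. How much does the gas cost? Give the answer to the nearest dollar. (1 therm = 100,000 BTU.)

Heat delivered = 30,700 BTU/h × 15 h = 460,500 BTU
Gas input = 460,500 / 0.693 = 664,502 BTU
= 664,502 / 100,000 = 6.645 therm
Cost = 6.645 × $1.37/therm = $9.10 ≈ $9

$9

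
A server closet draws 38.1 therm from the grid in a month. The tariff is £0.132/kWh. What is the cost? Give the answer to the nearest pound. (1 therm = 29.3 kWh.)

£147

38.1 therm × (29.3 kWh/therm) = 1,116 kWh
Cost = 1,116 kWh × £0.132/kWh = £147.36 ≈ £147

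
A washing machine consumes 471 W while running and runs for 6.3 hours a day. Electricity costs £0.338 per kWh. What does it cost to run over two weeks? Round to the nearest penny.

Energy = 471 W × 6.3 h/day × 14 days = 41,542 Wh = 41.54 kWh
Cost = 41.54 kWh × £0.338/kWh = £14.04

£14.04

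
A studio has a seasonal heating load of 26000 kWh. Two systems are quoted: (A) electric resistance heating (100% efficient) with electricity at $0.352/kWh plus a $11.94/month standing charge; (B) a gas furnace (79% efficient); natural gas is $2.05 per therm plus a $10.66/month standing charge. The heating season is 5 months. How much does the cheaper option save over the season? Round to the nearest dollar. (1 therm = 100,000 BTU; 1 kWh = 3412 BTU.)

$6856

Heat load = 26000 kWh × 3412 = 88,712,000 BTU
Gas: input = 88,712,000 / 0.79 = 112,293,671 BTU = 1,123 therm → 1,123 × $2.05 = $2,302.02; + 5 × $10.66 standing = $2,355.32
Electric: 88,712,000 BTU / 3412 = 26,000 kWh → × $0.352 = $9,152.00; + 5 × $11.94 standing = $9,211.70
Difference = |$2,355.32 − $9,211.70| = $6,856.38 ≈ $6856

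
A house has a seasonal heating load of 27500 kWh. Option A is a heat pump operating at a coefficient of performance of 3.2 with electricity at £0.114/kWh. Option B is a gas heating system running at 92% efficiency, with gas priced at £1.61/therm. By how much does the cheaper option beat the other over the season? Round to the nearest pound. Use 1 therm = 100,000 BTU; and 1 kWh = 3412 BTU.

£662

Heat load = 27500 kWh × 3412 = 93,830,000 BTU
Gas: input = 93,830,000 / 0.92 = 101,989,130 BTU = 1,020 therm → 1,020 × £1.61 = £1,642.03
Heat pump: 93,830,000 BTU / 3412 = 27,500 kWh heat; / 3.2 = 8,594 kWh in → × £0.114 = £979.69
Difference = |£1,642.03 − £979.69| = £662.34 ≈ £662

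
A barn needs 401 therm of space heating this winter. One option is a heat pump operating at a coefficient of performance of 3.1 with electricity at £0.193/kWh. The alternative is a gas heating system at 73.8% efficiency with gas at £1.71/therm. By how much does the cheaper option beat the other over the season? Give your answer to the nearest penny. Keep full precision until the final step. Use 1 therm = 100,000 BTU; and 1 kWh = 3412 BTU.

Heat load = 401 therm × 100,000 = 40,100,000 BTU
Gas: input = 40,100,000 / 0.738 = 54,336,043 BTU = 543.4 therm → 543.4 × £1.71 = £929.15
Heat pump: 40,100,000 BTU / 3412 = 11,750 kWh heat; / 3.1 = 3,791 kWh in → × £0.193 = £731.70
Difference = |£929.15 − £731.70| = £197.45

£197.45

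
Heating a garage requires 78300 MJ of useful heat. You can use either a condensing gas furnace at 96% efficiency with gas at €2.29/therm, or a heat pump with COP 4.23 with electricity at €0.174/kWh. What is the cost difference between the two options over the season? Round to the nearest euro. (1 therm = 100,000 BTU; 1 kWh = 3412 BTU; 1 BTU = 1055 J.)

Heat load = 78300 MJ = 78,300,000,000 J / 1055 = 74,218,009 BTU
Gas: input = 74,218,009 / 0.96 = 77,310,427 BTU = 773.1 therm → 773.1 × €2.29 = €1,770.41
Heat pump: 74,218,009 BTU / 3412 = 21,750 kWh heat; / 4.23 = 5,142 kWh in → × €0.174 = €894.77
Difference = |€1,770.41 − €894.77| = €875.64 ≈ €876

€876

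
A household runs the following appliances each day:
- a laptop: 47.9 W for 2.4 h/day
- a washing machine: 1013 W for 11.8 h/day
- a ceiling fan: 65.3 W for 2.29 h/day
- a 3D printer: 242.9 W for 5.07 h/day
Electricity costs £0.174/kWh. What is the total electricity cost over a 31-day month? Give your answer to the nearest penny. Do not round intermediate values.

£72.55

laptop: 47.9 W × 2.4 h × 31 d = 3,564 Wh = 3.564 kWh
washing machine: 1013 W × 11.8 h × 31 d = 370,555 Wh = 370.6 kWh
ceiling fan: 65.3 W × 2.29 h × 31 d = 4,636 Wh = 4.636 kWh
3D printer: 242.9 W × 5.07 h × 31 d = 38,177 Wh = 38.18 kWh
Total energy = 3.564 + 370.6 + 4.636 + 38.18 = 416.9 kWh
Cost = 416.9 kWh × £0.174 = £72.55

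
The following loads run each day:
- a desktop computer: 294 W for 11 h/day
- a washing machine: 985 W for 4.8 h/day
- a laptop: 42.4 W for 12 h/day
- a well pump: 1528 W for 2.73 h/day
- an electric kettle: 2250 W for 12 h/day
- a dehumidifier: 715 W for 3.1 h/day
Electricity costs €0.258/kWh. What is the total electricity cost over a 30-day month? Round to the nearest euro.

desktop computer: 294 W × 11 h × 30 d = 97,020 Wh = 97.02 kWh
washing machine: 985 W × 4.8 h × 30 d = 141,840 Wh = 141.8 kWh
laptop: 42.4 W × 12 h × 30 d = 15,264 Wh = 15.26 kWh
well pump: 1528 W × 2.73 h × 30 d = 125,143 Wh = 125.1 kWh
electric kettle: 2250 W × 12 h × 30 d = 810,000 Wh = 810 kWh
dehumidifier: 715 W × 3.1 h × 30 d = 66,495 Wh = 66.5 kWh
Total energy = 97.02 + 141.8 + 15.26 + 125.1 + 810 + 66.5 = 1,256 kWh
Cost = 1,256 kWh × €0.258 = €323.99 ≈ €324

€324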